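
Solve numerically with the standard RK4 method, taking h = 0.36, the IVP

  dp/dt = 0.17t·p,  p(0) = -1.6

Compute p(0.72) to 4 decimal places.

-1.6721

RK4: k1 = f(t_n, p_n); k2 = f(t_n + h/2, p_n + (h/2)·k1); k3 = f(t_n + h/2, p_n + (h/2)·k2); k4 = f(t_n + h, p_n + h·k3); p_{n+1} = p_n + (h/6)·(k1 + 2k2 + 2k3 + k4).
t=0.000000, p=-1.600000:
  k1 = f(0.000000, -1.600000) = 0.000000
  k2 = f(0.180000, -1.600000) = -0.048960
  k3 = f(0.180000, -1.608813) = -0.049230
  k4 = f(0.360000, -1.617723) = -0.099005
  p ← -1.600000 + (0.36/6)·(k1 + 2k2 + 2k3 + k4) = -1.617723
t=0.360000, p=-1.617723:
  k1 = f(0.360000, -1.617723) = -0.099005
  k2 = f(0.540000, -1.635544) = -0.150143
  k3 = f(0.540000, -1.644749) = -0.150988
  k4 = f(0.720000, -1.672079) = -0.204662
  p ← -1.617723 + (0.36/6)·(k1 + 2k2 + 2k3 + k4) = -1.672079
p(0.72) ≈ -1.6721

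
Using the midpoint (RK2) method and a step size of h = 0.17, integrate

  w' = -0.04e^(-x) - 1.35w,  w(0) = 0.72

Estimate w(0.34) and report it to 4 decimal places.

0.4482

Midpoint: k1 = f(x_n, w_n); k2 = f(x_n + h/2, w_n + (h/2)·k1); w_{n+1} = w_n + h·k2.
x=0.000000, w=0.720000:
  k1 = f(0.000000, 0.720000) = -1.012000
  k2 = f(0.085000, 0.633980) = -0.892613
  w ← 0.720000 + 0.17·(-0.892613) = 0.568256
x=0.170000, w=0.568256:
  k1 = f(0.170000, 0.568256) = -0.800892
  k2 = f(0.255000, 0.500180) = -0.706240
  w ← 0.568256 + 0.17·(-0.706240) = 0.448195
w(0.34) ≈ 0.4482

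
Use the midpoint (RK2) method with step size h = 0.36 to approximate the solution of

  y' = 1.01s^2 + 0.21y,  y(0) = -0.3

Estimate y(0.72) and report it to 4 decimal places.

Midpoint: k1 = f(s_n, y_n); k2 = f(s_n + h/2, y_n + (h/2)·k1); y_{n+1} = y_n + h·k2.
s=0.000000, y=-0.300000:
  k1 = f(0.000000, -0.300000) = -0.063000
  k2 = f(0.180000, -0.311340) = -0.032657
  y ← -0.300000 + 0.36·(-0.032657) = -0.311757
s=0.360000, y=-0.311757:
  k1 = f(0.360000, -0.311757) = 0.065427
  k2 = f(0.540000, -0.299980) = 0.231520
  y ← -0.311757 + 0.36·0.231520 = -0.228409
y(0.72) ≈ -0.2284

-0.2284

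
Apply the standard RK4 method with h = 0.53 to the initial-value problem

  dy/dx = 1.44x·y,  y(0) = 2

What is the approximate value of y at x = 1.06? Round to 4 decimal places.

RK4: k1 = f(x_n, y_n); k2 = f(x_n + h/2, y_n + (h/2)·k1); k3 = f(x_n + h/2, y_n + (h/2)·k2); k4 = f(x_n + h, y_n + h·k3); y_{n+1} = y_n + (h/6)·(k1 + 2k2 + 2k3 + k4).
x=0.000000, y=2.000000:
  k1 = f(0.000000, 2.000000) = 0.000000
  k2 = f(0.265000, 2.000000) = 0.763200
  k3 = f(0.265000, 2.202248) = 0.840378
  k4 = f(0.530000, 2.445400) = 1.866329
  y ← 2.000000 + (0.53/6)·(k1 + 2k2 + 2k3 + k4) = 2.448158
x=0.530000, y=2.448158:
  k1 = f(0.530000, 2.448158) = 1.868434
  k2 = f(0.795000, 2.943293) = 3.369482
  k3 = f(0.795000, 3.341071) = 3.824858
  k4 = f(1.060000, 4.475332) = 6.831147
  y ← 2.448158 + (0.53/6)·(k1 + 2k2 + 2k3 + k4) = 4.487621
y(1.06) ≈ 4.4876

4.4876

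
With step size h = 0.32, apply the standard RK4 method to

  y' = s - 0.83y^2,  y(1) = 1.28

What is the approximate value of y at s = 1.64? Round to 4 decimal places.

RK4: k1 = f(s_n, y_n); k2 = f(s_n + h/2, y_n + (h/2)·k1); k3 = f(s_n + h/2, y_n + (h/2)·k2); k4 = f(s_n + h, y_n + h·k3); y_{n+1} = y_n + (h/6)·(k1 + 2k2 + 2k3 + k4).
s=1.000000, y=1.280000:
  k1 = f(1.000000, 1.280000) = -0.359872
  k2 = f(1.160000, 1.222420) = -0.080279
  k3 = f(1.160000, 1.267155) = -0.172717
  k4 = f(1.320000, 1.224731) = 0.075029
  y ← 1.280000 + (0.32/6)·(k1 + 2k2 + 2k3 + k4) = 1.237822
s=1.320000, y=1.237822:
  k1 = f(1.320000, 1.237822) = 0.048271
  k2 = f(1.480000, 1.245546) = 0.192352
  k3 = f(1.480000, 1.268598) = 0.144246
  k4 = f(1.640000, 1.283981) = 0.271656
  y ← 1.237822 + (0.32/6)·(k1 + 2k2 + 2k3 + k4) = 1.290789
y(1.64) ≈ 1.2908

1.2908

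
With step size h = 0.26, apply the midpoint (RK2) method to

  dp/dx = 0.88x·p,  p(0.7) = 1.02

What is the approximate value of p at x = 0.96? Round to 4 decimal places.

Midpoint: k1 = f(x_n, p_n); k2 = f(x_n + h/2, p_n + (h/2)·k1); p_{n+1} = p_n + h·k2.
x=0.700000, p=1.020000:
  k1 = f(0.700000, 1.020000) = 0.628320
  k2 = f(0.830000, 1.101682) = 0.804668
  p ← 1.020000 + 0.26·0.804668 = 1.229214
p(0.96) ≈ 1.2292

1.2292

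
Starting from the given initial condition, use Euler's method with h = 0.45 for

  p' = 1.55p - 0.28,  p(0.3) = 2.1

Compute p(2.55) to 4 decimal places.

27.2329

Euler: p_{n+1} = p_n + h·f(t_n, p_n).
t=0.300000, p=2.100000: f=2.975000 → p ← 2.100000 + 0.45·2.975000 = 3.438750
t=0.750000, p=3.438750: f=5.050063 → p ← 3.438750 + 0.45·5.050063 = 5.711278
t=1.200000, p=5.711278: f=8.572481 → p ← 5.711278 + 0.45·8.572481 = 9.568895
t=1.650000, p=9.568895: f=14.551787 → p ← 9.568895 + 0.45·14.551787 = 16.117199
t=2.100000, p=16.117199: f=24.701658 → p ← 16.117199 + 0.45·24.701658 = 27.232945
p(2.55) ≈ 27.2329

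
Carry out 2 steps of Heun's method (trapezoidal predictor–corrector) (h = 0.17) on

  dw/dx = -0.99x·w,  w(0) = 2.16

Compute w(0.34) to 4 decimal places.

Heun: k1 = f(x_n, w_n); k2 = f(x_n + h, w_n + h·k1); w_{n+1} = w_n + (h/2)·(k1 + k2).
x=0.000000, w=2.160000:
  k1 = f(0.000000, 2.160000) = 0.000000
  k2 = f(0.170000, 2.160000) = -0.363528
  w ← 2.160000 + (0.17/2)·(0.000000 + (-0.363528)) = 2.129100
x=0.170000, w=2.129100:
  k1 = f(0.170000, 2.129100) = -0.358328
  k2 = f(0.340000, 2.068184) = -0.696151
  w ← 2.129100 + (0.17/2)·(-0.358328 + (-0.696151)) = 2.039469
w(0.34) ≈ 2.0395

2.0395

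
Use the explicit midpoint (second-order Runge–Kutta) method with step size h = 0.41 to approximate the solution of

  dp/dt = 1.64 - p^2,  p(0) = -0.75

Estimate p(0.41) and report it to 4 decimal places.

-0.1924

Midpoint: k1 = f(t_n, p_n); k2 = f(t_n + h/2, p_n + (h/2)·k1); p_{n+1} = p_n + h·k2.
t=0.000000, p=-0.750000:
  k1 = f(0.000000, -0.750000) = 1.077500
  k2 = f(0.205000, -0.529113) = 1.360040
  p ← -0.750000 + 0.41·1.360040 = -0.192384
p(0.41) ≈ -0.1924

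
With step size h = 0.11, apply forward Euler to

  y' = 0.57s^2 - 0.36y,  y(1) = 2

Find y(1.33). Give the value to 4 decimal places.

Euler: y_{n+1} = y_n + h·f(s_n, y_n).
s=1.000000, y=2.000000: f=-0.150000 → y ← 2.000000 + 0.11·(-0.150000) = 1.983500
s=1.110000, y=1.983500: f=-0.011763 → y ← 1.983500 + 0.11·(-0.011763) = 1.982206
s=1.220000, y=1.982206: f=0.134794 → y ← 1.982206 + 0.11·0.134794 = 1.997033
y(1.33) ≈ 1.9970

1.9970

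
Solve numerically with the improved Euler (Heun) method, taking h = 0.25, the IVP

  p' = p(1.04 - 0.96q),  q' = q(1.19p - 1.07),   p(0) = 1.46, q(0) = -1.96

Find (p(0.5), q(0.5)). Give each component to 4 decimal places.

8.1237, -6.6581

Heun on (p,q): k1 = f(s_n, state_n); k2 = f(s_n + h, state_n + h·k1); state_{n+1} = state_n + (h/2)·(k1 + k2).
0.000000: (1.460000, -1.960000)
  k1 = (4.265536, -1.308104)
  predictor → (2.526384, -2.287026)
  k2 = (8.174229, -4.428590)
  → (3.014971, -2.677087)
0.250000: (3.014971, -2.677087)
  k1 = (10.884054, -6.740409)
  predictor → (5.735984, -4.362189)
  k2 = (29.986013, -25.107980)
  → (8.123729, -6.658135)
(p(0.5), q(0.5)) ≈ (8.1237, -6.6581)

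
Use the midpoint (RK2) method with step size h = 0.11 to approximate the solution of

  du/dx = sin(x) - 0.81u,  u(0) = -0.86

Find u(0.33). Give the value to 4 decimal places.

Midpoint: k1 = f(x_n, u_n); k2 = f(x_n + h/2, u_n + (h/2)·k1); u_{n+1} = u_n + h·k2.
x=0.000000, u=-0.860000:
  k1 = f(0.000000, -0.860000) = 0.696600
  k2 = f(0.055000, -0.821687) = 0.720539
  u ← -0.860000 + 0.11·0.720539 = -0.780741
x=0.110000, u=-0.780741:
  k1 = f(0.110000, -0.780741) = 0.742178
  k2 = f(0.165000, -0.739921) = 0.763588
  u ← -0.780741 + 0.11·0.763588 = -0.696746
x=0.220000, u=-0.696746:
  k1 = f(0.220000, -0.696746) = 0.782594
  k2 = f(0.275000, -0.653703) = 0.801047
  u ← -0.696746 + 0.11·0.801047 = -0.608631
u(0.33) ≈ -0.6086

-0.6086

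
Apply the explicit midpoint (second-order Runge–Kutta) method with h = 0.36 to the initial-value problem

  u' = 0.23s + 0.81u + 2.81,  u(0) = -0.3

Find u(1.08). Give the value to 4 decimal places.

Midpoint: k1 = f(s_n, u_n); k2 = f(s_n + h/2, u_n + (h/2)·k1); u_{n+1} = u_n + h·k2.
s=0.000000, u=-0.300000:
  k1 = f(0.000000, -0.300000) = 2.567000
  k2 = f(0.180000, 0.162060) = 2.982669
  u ← -0.300000 + 0.36·2.982669 = 0.773761
s=0.360000, u=0.773761:
  k1 = f(0.360000, 0.773761) = 3.519546
  k2 = f(0.540000, 1.407279) = 4.074096
  u ← 0.773761 + 0.36·4.074096 = 2.240435
s=0.720000, u=2.240435:
  k1 = f(0.720000, 2.240435) = 4.790353
  k2 = f(0.900000, 3.102699) = 5.530186
  u ← 2.240435 + 0.36·5.530186 = 4.231302
u(1.08) ≈ 4.2313

4.2313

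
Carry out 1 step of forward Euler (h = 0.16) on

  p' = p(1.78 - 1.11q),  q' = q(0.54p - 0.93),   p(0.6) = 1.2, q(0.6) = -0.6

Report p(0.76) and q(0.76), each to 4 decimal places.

1.6696, -0.5729

Euler on (p,q): p_{n+1} = p_n + h·p', q_{n+1} = q_n + h·q'.
0.600000: (1.200000, -0.600000); f=(2.935200, 0.169200) → (1.669632, -0.572928)
(p(0.76), q(0.76)) ≈ (1.6696, -0.5729)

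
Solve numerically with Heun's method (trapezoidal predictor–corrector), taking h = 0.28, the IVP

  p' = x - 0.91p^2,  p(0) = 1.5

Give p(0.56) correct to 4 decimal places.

0.9937

Heun: k1 = f(x_n, p_n); k2 = f(x_n + h, p_n + h·k1); p_{n+1} = p_n + (h/2)·(k1 + k2).
x=0.000000, p=1.500000:
  k1 = f(0.000000, 1.500000) = -2.047500
  k2 = f(0.280000, 0.926700) = -0.501483
  p ← 1.500000 + (0.28/2)·(-2.047500 + (-0.501483)) = 1.143142
x=0.280000, p=1.143142:
  k1 = f(0.280000, 1.143142) = -0.909165
  k2 = f(0.560000, 0.888576) = -0.158507
  p ← 1.143142 + (0.28/2)·(-0.909165 + (-0.158507)) = 0.993668
p(0.56) ≈ 0.9937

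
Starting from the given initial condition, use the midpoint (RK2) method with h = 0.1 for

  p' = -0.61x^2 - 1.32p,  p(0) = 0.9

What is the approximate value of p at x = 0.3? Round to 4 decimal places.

Midpoint: k1 = f(x_n, p_n); k2 = f(x_n + h/2, p_n + (h/2)·k1); p_{n+1} = p_n + h·k2.
x=0.000000, p=0.900000:
  k1 = f(0.000000, 0.900000) = -1.188000
  k2 = f(0.050000, 0.840600) = -1.111117
  p ← 0.900000 + 0.1·(-1.111117) = 0.788888
x=0.100000, p=0.788888:
  k1 = f(0.100000, 0.788888) = -1.047433
  k2 = f(0.150000, 0.736517) = -0.985927
  p ← 0.788888 + 0.1·(-0.985927) = 0.690296
x=0.200000, p=0.690296:
  k1 = f(0.200000, 0.690296) = -0.935590
  k2 = f(0.250000, 0.643516) = -0.887566
  p ← 0.690296 + 0.1·(-0.887566) = 0.601539
p(0.3) ≈ 0.6015

0.6015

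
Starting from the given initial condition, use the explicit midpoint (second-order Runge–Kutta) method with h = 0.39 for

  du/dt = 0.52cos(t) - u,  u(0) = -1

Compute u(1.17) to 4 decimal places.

-0.0713

Midpoint: k1 = f(t_n, u_n); k2 = f(t_n + h/2, u_n + (h/2)·k1); u_{n+1} = u_n + h·k2.
t=0.000000, u=-1.000000:
  k1 = f(0.000000, -1.000000) = 1.520000
  k2 = f(0.195000, -0.703600) = 1.213745
  u ← -1.000000 + 0.39·1.213745 = -0.526640
t=0.390000, u=-0.526640:
  k1 = f(0.390000, -0.526640) = 1.007592
  k2 = f(0.585000, -0.330159) = 0.763689
  u ← -0.526640 + 0.39·0.763689 = -0.228801
t=0.780000, u=-0.228801:
  k1 = f(0.780000, -0.228801) = 0.598476
  k2 = f(0.975000, -0.112098) = 0.403905
  u ← -0.228801 + 0.39·0.403905 = -0.071278
u(1.17) ≈ -0.0713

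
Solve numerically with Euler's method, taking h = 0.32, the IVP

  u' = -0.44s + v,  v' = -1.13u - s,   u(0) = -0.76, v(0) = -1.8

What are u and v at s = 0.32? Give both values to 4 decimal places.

-1.3360, -1.5252

Euler on (u,v): u_{n+1} = u_n + h·u', v_{n+1} = v_n + h·v'.
0.000000: (-0.760000, -1.800000); f=(-1.800000, 0.858800) → (-1.336000, -1.525184)
(u(0.32), v(0.32)) ≈ (-1.3360, -1.5252)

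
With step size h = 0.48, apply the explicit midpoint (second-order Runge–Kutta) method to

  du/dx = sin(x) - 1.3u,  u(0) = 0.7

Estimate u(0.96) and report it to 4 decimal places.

Midpoint: k1 = f(x_n, u_n); k2 = f(x_n + h/2, u_n + (h/2)·k1); u_{n+1} = u_n + h·k2.
x=0.000000, u=0.700000:
  k1 = f(0.000000, 0.700000) = -0.910000
  k2 = f(0.240000, 0.481600) = -0.388377
  u ← 0.700000 + 0.48·(-0.388377) = 0.513579
x=0.480000, u=0.513579:
  k1 = f(0.480000, 0.513579) = -0.205873
  k2 = f(0.720000, 0.464169) = 0.055965
  u ← 0.513579 + 0.48·0.055965 = 0.540442
u(0.96) ≈ 0.5404

0.5404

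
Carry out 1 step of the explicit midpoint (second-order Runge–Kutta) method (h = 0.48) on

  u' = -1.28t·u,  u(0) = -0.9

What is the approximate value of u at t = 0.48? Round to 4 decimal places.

-0.7673

Midpoint: k1 = f(t_n, u_n); k2 = f(t_n + h/2, u_n + (h/2)·k1); u_{n+1} = u_n + h·k2.
t=0.000000, u=-0.900000:
  k1 = f(0.000000, -0.900000) = 0.000000
  k2 = f(0.240000, -0.900000) = 0.276480
  u ← -0.900000 + 0.48·0.276480 = -0.767290
u(0.48) ≈ -0.7673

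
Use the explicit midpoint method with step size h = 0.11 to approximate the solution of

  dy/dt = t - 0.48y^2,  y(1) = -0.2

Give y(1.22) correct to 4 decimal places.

0.0430

Midpoint: k1 = f(t_n, y_n); k2 = f(t_n + h/2, y_n + (h/2)·k1); y_{n+1} = y_n + h·k2.
t=1.000000, y=-0.200000:
  k1 = f(1.000000, -0.200000) = 0.980800
  k2 = f(1.055000, -0.146056) = 1.044760
  y ← -0.200000 + 0.11·1.044760 = -0.085076
t=1.110000, y=-0.085076:
  k1 = f(1.110000, -0.085076) = 1.106526
  k2 = f(1.165000, -0.024217) = 1.164718
  y ← -0.085076 + 0.11·1.164718 = 0.043043
y(1.22) ≈ 0.0430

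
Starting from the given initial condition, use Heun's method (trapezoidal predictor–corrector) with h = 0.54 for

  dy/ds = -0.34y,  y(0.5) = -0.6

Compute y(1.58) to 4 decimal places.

-0.4166

Heun: k1 = f(s_n, y_n); k2 = f(s_n + h, y_n + h·k1); y_{n+1} = y_n + (h/2)·(k1 + k2).
s=0.500000, y=-0.600000:
  k1 = f(0.500000, -0.600000) = 0.204000
  k2 = f(1.040000, -0.489840) = 0.166546
  y ← -0.600000 + (0.54/2)·(0.204000 + 0.166546) = -0.499953
s=1.040000, y=-0.499953:
  k1 = f(1.040000, -0.499953) = 0.169984
  k2 = f(1.580000, -0.408161) = 0.138775
  y ← -0.499953 + (0.54/2)·(0.169984 + 0.138775) = -0.416588
y(1.58) ≈ -0.4166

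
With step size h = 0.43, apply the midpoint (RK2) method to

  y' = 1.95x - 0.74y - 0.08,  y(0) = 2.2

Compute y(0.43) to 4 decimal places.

Midpoint: k1 = f(x_n, y_n); k2 = f(x_n + h/2, y_n + (h/2)·k1); y_{n+1} = y_n + h·k2.
x=0.000000, y=2.200000:
  k1 = f(0.000000, 2.200000) = -1.708000
  k2 = f(0.215000, 1.832780) = -1.017007
  y ← 2.200000 + 0.43·(-1.017007) = 1.762687
y(0.43) ≈ 1.7627

1.7627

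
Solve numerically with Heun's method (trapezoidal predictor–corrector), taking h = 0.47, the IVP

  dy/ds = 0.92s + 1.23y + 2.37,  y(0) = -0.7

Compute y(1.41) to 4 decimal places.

6.1638

Heun: k1 = f(s_n, y_n); k2 = f(s_n + h, y_n + h·k1); y_{n+1} = y_n + (h/2)·(k1 + k2).
s=0.000000, y=-0.700000:
  k1 = f(0.000000, -0.700000) = 1.509000
  k2 = f(0.470000, 0.009230) = 2.813753
  y ← -0.700000 + (0.47/2)·(1.509000 + 2.813753) = 0.315847
s=0.470000, y=0.315847:
  k1 = f(0.470000, 0.315847) = 3.190892
  k2 = f(0.940000, 1.815566) = 5.467946
  y ← 0.315847 + (0.47/2)·(3.190892 + 5.467946) = 2.350674
s=0.940000, y=2.350674:
  k1 = f(0.940000, 2.350674) = 6.126129
  k2 = f(1.410000, 5.229954) = 10.100044
  y ← 2.350674 + (0.47/2)·(6.126129 + 10.100044) = 6.163824
y(1.41) ≈ 6.1638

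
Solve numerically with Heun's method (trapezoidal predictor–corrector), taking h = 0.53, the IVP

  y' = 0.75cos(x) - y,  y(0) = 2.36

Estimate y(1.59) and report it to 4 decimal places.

Heun: k1 = f(x_n, y_n); k2 = f(x_n + h, y_n + h·k1); y_{n+1} = y_n + (h/2)·(k1 + k2).
x=0.000000, y=2.360000:
  k1 = f(0.000000, 2.360000) = -1.610000
  k2 = f(0.530000, 1.506700) = -0.859595
  y ← 2.360000 + (0.53/2)·(-1.610000 + (-0.859595)) = 1.705557
x=0.530000, y=1.705557:
  k1 = f(0.530000, 1.705557) = -1.058452
  k2 = f(1.060000, 1.144578) = -0.777924
  y ← 1.705557 + (0.53/2)·(-1.058452 + (-0.777924)) = 1.218918
x=1.060000, y=1.218918:
  k1 = f(1.060000, 1.218918) = -0.852264
  k2 = f(1.590000, 0.767218) = -0.781620
  y ← 1.218918 + (0.53/2)·(-0.852264 + (-0.781620)) = 0.785939
y(1.59) ≈ 0.7859

0.7859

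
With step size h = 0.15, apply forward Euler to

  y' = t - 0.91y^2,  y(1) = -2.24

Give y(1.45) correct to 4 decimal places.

-5.2804

Euler: y_{n+1} = y_n + h·f(t_n, y_n).
t=1.000000, y=-2.240000: f=-3.566016 → y ← -2.240000 + 0.15·(-3.566016) = -2.774902
t=1.150000, y=-2.774902: f=-5.857076 → y ← -2.774902 + 0.15·(-5.857076) = -3.653464
t=1.300000, y=-3.653464: f=-10.846496 → y ← -3.653464 + 0.15·(-10.846496) = -5.280438
y(1.45) ≈ -5.2804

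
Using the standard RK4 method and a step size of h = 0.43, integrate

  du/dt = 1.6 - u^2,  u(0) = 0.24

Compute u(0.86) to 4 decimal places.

RK4: k1 = f(t_n, u_n); k2 = f(t_n + h/2, u_n + (h/2)·k1); k3 = f(t_n + h/2, u_n + (h/2)·k2); k4 = f(t_n + h, u_n + h·k3); u_{n+1} = u_n + (h/6)·(k1 + 2k2 + 2k3 + k4).
t=0.000000, u=0.240000:
  k1 = f(0.000000, 0.240000) = 1.542400
  k2 = f(0.215000, 0.571616) = 1.273255
  k3 = f(0.215000, 0.513750) = 1.336061
  k4 = f(0.430000, 0.814506) = 0.936580
  u ← 0.240000 + (0.43/6)·(k1 + 2k2 + 2k3 + k4) = 0.791662
t=0.430000, u=0.791662:
  k1 = f(0.430000, 0.791662) = 0.973271
  k2 = f(0.645000, 1.000915) = 0.598168
  k3 = f(0.645000, 0.920268) = 0.753106
  k4 = f(0.860000, 1.115498) = 0.355665
  u ← 0.791662 + (0.43/6)·(k1 + 2k2 + 2k3 + k4) = 1.080585
u(0.86) ≈ 1.0806

1.0806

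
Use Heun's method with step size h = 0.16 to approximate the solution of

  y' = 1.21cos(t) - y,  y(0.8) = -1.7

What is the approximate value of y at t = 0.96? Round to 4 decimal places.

-1.3376

Heun: k1 = f(t_n, y_n); k2 = f(t_n + h, y_n + h·k1); y_{n+1} = y_n + (h/2)·(k1 + k2).
t=0.800000, y=-1.700000:
  k1 = f(0.800000, -1.700000) = 2.543015
  k2 = f(0.960000, -1.293118) = 1.987077
  y ← -1.700000 + (0.16/2)·(2.543015 + 1.987077) = -1.337593
y(0.96) ≈ -1.3376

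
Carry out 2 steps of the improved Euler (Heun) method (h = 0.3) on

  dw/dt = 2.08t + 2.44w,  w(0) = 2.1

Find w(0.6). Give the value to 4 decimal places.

8.9358

Heun: k1 = f(t_n, w_n); k2 = f(t_n + h, w_n + h·k1); w_{n+1} = w_n + (h/2)·(k1 + k2).
t=0.000000, w=2.100000:
  k1 = f(0.000000, 2.100000) = 5.124000
  k2 = f(0.300000, 3.637200) = 9.498768
  w ← 2.100000 + (0.3/2)·(5.124000 + 9.498768) = 4.293415
t=0.300000, w=4.293415:
  k1 = f(0.300000, 4.293415) = 11.099933
  k2 = f(0.600000, 7.623395) = 19.849084
  w ← 4.293415 + (0.3/2)·(11.099933 + 19.849084) = 8.935768
w(0.6) ≈ 8.9358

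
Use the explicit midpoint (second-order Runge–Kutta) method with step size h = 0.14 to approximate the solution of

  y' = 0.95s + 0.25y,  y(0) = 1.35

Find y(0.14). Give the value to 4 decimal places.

Midpoint: k1 = f(s_n, y_n); k2 = f(s_n + h/2, y_n + (h/2)·k1); y_{n+1} = y_n + h·k2.
s=0.000000, y=1.350000:
  k1 = f(0.000000, 1.350000) = 0.337500
  k2 = f(0.070000, 1.373625) = 0.409906
  y ← 1.350000 + 0.14·0.409906 = 1.407387
y(0.14) ≈ 1.4074

1.4074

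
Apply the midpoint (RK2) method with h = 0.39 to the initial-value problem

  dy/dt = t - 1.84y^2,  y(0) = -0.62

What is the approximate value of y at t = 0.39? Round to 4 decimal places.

-0.9562

Midpoint: k1 = f(t_n, y_n); k2 = f(t_n + h/2, y_n + (h/2)·k1); y_{n+1} = y_n + h·k2.
t=0.000000, y=-0.620000:
  k1 = f(0.000000, -0.620000) = -0.707296
  k2 = f(0.195000, -0.757923) = -0.861982
  y ← -0.620000 + 0.39·(-0.861982) = -0.956173
y(0.39) ≈ -0.9562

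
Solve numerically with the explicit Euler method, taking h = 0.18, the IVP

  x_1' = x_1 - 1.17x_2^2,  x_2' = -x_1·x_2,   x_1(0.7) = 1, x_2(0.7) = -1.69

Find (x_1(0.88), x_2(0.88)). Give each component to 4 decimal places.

0.5785, -1.3858

Euler on (x_1,x_2): x_1_{n+1} = x_1_n + h·x_1', x_2_{n+1} = x_2_n + h·x_2'.
0.700000: (1.000000, -1.690000); f=(-2.341637, 1.690000) → (0.578505, -1.385800)
(x_1(0.88), x_2(0.88)) ≈ (0.5785, -1.3858)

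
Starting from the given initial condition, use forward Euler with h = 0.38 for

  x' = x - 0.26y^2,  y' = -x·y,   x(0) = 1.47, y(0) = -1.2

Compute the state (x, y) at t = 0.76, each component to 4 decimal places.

Euler on (x,y): x_{n+1} = x_n + h·x', y_{n+1} = y_n + h·y'.
0.000000: (1.470000, -1.200000); f=(1.095600, 1.764000) → (1.886328, -0.529680)
0.380000: (1.886328, -0.529680); f=(1.813382, 0.999150) → (2.575413, -0.150003)
(x(0.76), y(0.76)) ≈ (2.5754, -0.1500)

2.5754, -0.1500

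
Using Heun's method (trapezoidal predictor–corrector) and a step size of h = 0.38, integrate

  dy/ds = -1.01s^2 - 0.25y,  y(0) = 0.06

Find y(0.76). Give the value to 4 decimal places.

Heun: k1 = f(s_n, y_n); k2 = f(s_n + h, y_n + h·k1); y_{n+1} = y_n + (h/2)·(k1 + k2).
s=0.000000, y=0.060000:
  k1 = f(0.000000, 0.060000) = -0.015000
  k2 = f(0.380000, 0.054300) = -0.159419
  y ← 0.060000 + (0.38/2)·(-0.015000 + (-0.159419)) = 0.026860
s=0.380000, y=0.026860:
  k1 = f(0.380000, 0.026860) = -0.152559
  k2 = f(0.760000, -0.031112) = -0.575598
  y ← 0.026860 + (0.38/2)·(-0.152559 + (-0.575598)) = -0.111489
y(0.76) ≈ -0.1115

-0.1115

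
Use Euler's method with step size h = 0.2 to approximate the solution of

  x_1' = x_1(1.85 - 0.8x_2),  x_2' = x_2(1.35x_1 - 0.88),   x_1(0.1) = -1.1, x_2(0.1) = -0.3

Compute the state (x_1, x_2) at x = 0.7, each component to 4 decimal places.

Euler on (x_1,x_2): x_1_{n+1} = x_1_n + h·x_1', x_2_{n+1} = x_2_n + h·x_2'.
0.100000: (-1.100000, -0.300000); f=(-2.299000, 0.709500) → (-1.559800, -0.158100)
0.300000: (-1.559800, -0.158100); f=(-3.082914, 0.472044) → (-2.176383, -0.063691)
0.500000: (-2.176383, -0.063691); f=(-4.137201, 0.243180) → (-3.003823, -0.015055)
(x_1(0.7), x_2(0.7)) ≈ (-3.0038, -0.0151)

-3.0038, -0.0151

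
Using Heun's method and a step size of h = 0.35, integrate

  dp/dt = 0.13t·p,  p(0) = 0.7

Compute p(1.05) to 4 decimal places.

Heun: k1 = f(t_n, p_n); k2 = f(t_n + h, p_n + h·k1); p_{n+1} = p_n + (h/2)·(k1 + k2).
t=0.000000, p=0.700000:
  k1 = f(0.000000, 0.700000) = 0.000000
  k2 = f(0.350000, 0.700000) = 0.031850
  p ← 0.700000 + (0.35/2)·(0.000000 + 0.031850) = 0.705574
t=0.350000, p=0.705574:
  k1 = f(0.350000, 0.705574) = 0.032104
  k2 = f(0.700000, 0.716810) = 0.065230
  p ← 0.705574 + (0.35/2)·(0.032104 + 0.065230) = 0.722607
t=0.700000, p=0.722607:
  k1 = f(0.700000, 0.722607) = 0.065757
  k2 = f(1.050000, 0.745622) = 0.101777
  p ← 0.722607 + (0.35/2)·(0.065757 + 0.101777) = 0.751926
p(1.05) ≈ 0.7519

0.7519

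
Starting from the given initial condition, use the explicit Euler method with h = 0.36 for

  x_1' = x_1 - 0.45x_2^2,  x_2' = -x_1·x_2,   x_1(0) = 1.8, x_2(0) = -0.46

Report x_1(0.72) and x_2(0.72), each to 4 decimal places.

Euler on (x_1,x_2): x_1_{n+1} = x_1_n + h·x_1', x_2_{n+1} = x_2_n + h·x_2'.
0.000000: (1.800000, -0.460000); f=(1.704780, 0.828000) → (2.413721, -0.161920)
0.360000: (2.413721, -0.161920); f=(2.401923, 0.390830) → (3.278413, -0.021221)
(x_1(0.72), x_2(0.72)) ≈ (3.2784, -0.0212)

3.2784, -0.0212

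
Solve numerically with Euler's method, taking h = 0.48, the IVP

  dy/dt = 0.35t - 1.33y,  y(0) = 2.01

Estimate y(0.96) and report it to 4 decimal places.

Euler: y_{n+1} = y_n + h·f(t_n, y_n).
t=0.000000, y=2.010000: f=-2.673300 → y ← 2.010000 + 0.48·(-2.673300) = 0.726816
t=0.480000, y=0.726816: f=-0.798665 → y ← 0.726816 + 0.48·(-0.798665) = 0.343457
y(0.96) ≈ 0.3435

0.3435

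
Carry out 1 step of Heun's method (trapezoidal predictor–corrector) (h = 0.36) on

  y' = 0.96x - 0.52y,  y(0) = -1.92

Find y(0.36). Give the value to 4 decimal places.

-1.5320

Heun: k1 = f(x_n, y_n); k2 = f(x_n + h, y_n + h·k1); y_{n+1} = y_n + (h/2)·(k1 + k2).
x=0.000000, y=-1.920000:
  k1 = f(0.000000, -1.920000) = 0.998400
  k2 = f(0.360000, -1.560576) = 1.157100
  y ← -1.920000 + (0.36/2)·(0.998400 + 1.157100) = -1.532010
y(0.36) ≈ -1.5320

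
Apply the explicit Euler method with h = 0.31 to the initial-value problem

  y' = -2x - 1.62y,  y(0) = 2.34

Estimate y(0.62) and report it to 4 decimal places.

0.3877

Euler: y_{n+1} = y_n + h·f(x_n, y_n).
x=0.000000, y=2.340000: f=-3.790800 → y ← 2.340000 + 0.31·(-3.790800) = 1.164852
x=0.310000, y=1.164852: f=-2.507060 → y ← 1.164852 + 0.31·(-2.507060) = 0.387663
y(0.62) ≈ 0.3877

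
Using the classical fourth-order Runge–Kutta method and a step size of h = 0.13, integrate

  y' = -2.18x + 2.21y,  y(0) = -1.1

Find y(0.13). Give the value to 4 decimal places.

-1.4864

RK4: k1 = f(x_n, y_n); k2 = f(x_n + h/2, y_n + (h/2)·k1); k3 = f(x_n + h/2, y_n + (h/2)·k2); k4 = f(x_n + h, y_n + h·k3); y_{n+1} = y_n + (h/6)·(k1 + 2k2 + 2k3 + k4).
x=0.000000, y=-1.100000:
  k1 = f(0.000000, -1.100000) = -2.431000
  k2 = f(0.065000, -1.258015) = -2.921913
  k3 = f(0.065000, -1.289924) = -2.992433
  k4 = f(0.130000, -1.489016) = -3.574126
  y ← -1.100000 + (0.13/6)·(k1 + 2k2 + 2k3 + k4) = -1.486399
y(0.13) ≈ -1.4864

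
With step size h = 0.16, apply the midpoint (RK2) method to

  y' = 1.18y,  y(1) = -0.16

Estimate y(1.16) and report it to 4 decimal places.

-0.1931

Midpoint: k1 = f(t_n, y_n); k2 = f(t_n + h/2, y_n + (h/2)·k1); y_{n+1} = y_n + h·k2.
t=1.000000, y=-0.160000:
  k1 = f(1.000000, -0.160000) = -0.188800
  k2 = f(1.080000, -0.175104) = -0.206623
  y ← -0.160000 + 0.16·(-0.206623) = -0.193060
y(1.16) ≈ -0.1931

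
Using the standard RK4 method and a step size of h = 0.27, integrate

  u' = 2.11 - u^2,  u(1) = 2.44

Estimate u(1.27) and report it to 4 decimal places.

1.8378

RK4: k1 = f(t_n, u_n); k2 = f(t_n + h/2, u_n + (h/2)·k1); k3 = f(t_n + h/2, u_n + (h/2)·k2); k4 = f(t_n + h, u_n + h·k3); u_{n+1} = u_n + (h/6)·(k1 + 2k2 + 2k3 + k4).
t=1.000000, u=2.440000:
  k1 = f(1.000000, 2.440000) = -3.843600
  k2 = f(1.135000, 1.921114) = -1.580679
  k3 = f(1.135000, 2.226608) = -2.847785
  k4 = f(1.270000, 1.671098) = -0.682569
  u ← 2.440000 + (0.27/6)·(k1 + 2k2 + 2k3 + k4) = 1.837761
u(1.27) ≈ 1.8378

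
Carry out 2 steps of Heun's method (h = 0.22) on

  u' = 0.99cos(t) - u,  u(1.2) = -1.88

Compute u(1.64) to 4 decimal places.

Heun: k1 = f(t_n, u_n); k2 = f(t_n + h, u_n + h·k1); u_{n+1} = u_n + (h/2)·(k1 + k2).
t=1.200000, u=-1.880000:
  k1 = f(1.200000, -1.880000) = 2.238734
  k2 = f(1.420000, -1.387478) = 1.536202
  u ← -1.880000 + (0.22/2)·(2.238734 + 1.536202) = -1.464757
t=1.420000, u=-1.464757:
  k1 = f(1.420000, -1.464757) = 1.613480
  k2 = f(1.640000, -1.109791) = 1.041334
  u ← -1.464757 + (0.22/2)·(1.613480 + 1.041334) = -1.172727
u(1.64) ≈ -1.1727

-1.1727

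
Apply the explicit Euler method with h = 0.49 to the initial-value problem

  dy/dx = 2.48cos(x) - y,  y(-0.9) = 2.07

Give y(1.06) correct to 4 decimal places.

Euler: y_{n+1} = y_n + h·f(x_n, y_n).
x=-0.900000, y=2.070000: f=-0.528407 → y ← 2.070000 + 0.49·(-0.528407) = 1.811080
x=-0.410000, y=1.811080: f=0.463379 → y ← 1.811080 + 0.49·0.463379 = 2.038136
x=0.080000, y=2.038136: f=0.433932 → y ← 2.038136 + 0.49·0.433932 = 2.250763
x=0.570000, y=2.250763: f=-0.162849 → y ← 2.250763 + 0.49·(-0.162849) = 2.170967
y(1.06) ≈ 2.1710

2.1710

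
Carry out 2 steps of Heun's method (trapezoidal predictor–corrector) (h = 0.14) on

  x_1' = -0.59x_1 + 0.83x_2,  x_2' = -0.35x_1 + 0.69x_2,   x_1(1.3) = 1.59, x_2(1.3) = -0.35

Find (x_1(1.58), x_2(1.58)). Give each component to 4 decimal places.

Heun on (x_1,x_2): k1 = f(t_n, state_n); k2 = f(t_n + h, state_n + h·k1); state_{n+1} = state_n + (h/2)·(k1 + k2).
1.300000: (1.590000, -0.350000)
  k1 = (-1.228600, -0.798000)
  predictor → (1.417996, -0.461720)
  k2 = (-1.219845, -0.814885)
  → (1.418609, -0.462902)
1.440000: (1.418609, -0.462902)
  k1 = (-1.221188, -0.815915)
  predictor → (1.247643, -0.577130)
  k2 = (-1.215127, -0.834895)
  → (1.248067, -0.578459)
(x_1(1.58), x_2(1.58)) ≈ (1.2481, -0.5785)

1.2481, -0.5785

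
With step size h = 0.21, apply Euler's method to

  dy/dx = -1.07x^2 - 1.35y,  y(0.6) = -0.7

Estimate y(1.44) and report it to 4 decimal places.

Euler: y_{n+1} = y_n + h·f(x_n, y_n).
x=0.600000, y=-0.700000: f=0.559800 → y ← -0.700000 + 0.21·0.559800 = -0.582442
x=0.810000, y=-0.582442: f=0.084270 → y ← -0.582442 + 0.21·0.084270 = -0.564745
x=1.020000, y=-0.564745: f=-0.350822 → y ← -0.564745 + 0.21·(-0.350822) = -0.638418
x=1.230000, y=-0.638418: f=-0.756939 → y ← -0.638418 + 0.21·(-0.756939) = -0.797375
y(1.44) ≈ -0.7974

-0.7974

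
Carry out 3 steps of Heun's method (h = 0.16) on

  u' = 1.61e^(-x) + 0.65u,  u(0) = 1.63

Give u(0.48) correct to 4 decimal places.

Heun: k1 = f(x_n, u_n); k2 = f(x_n + h, u_n + h·k1); u_{n+1} = u_n + (h/2)·(k1 + k2).
x=0.000000, u=1.630000:
  k1 = f(0.000000, 1.630000) = 2.669500
  k2 = f(0.160000, 2.057120) = 2.709080
  u ← 1.630000 + (0.16/2)·(2.669500 + 2.709080) = 2.060286
x=0.160000, u=2.060286:
  k1 = f(0.160000, 2.060286) = 2.711138
  k2 = f(0.320000, 2.494068) = 2.790244
  u ← 2.060286 + (0.16/2)·(2.711138 + 2.790244) = 2.500397
x=0.320000, u=2.500397:
  k1 = f(0.320000, 2.500397) = 2.794358
  k2 = f(0.480000, 2.947494) = 2.912112
  u ← 2.500397 + (0.16/2)·(2.794358 + 2.912112) = 2.956915
u(0.48) ≈ 2.9569

2.9569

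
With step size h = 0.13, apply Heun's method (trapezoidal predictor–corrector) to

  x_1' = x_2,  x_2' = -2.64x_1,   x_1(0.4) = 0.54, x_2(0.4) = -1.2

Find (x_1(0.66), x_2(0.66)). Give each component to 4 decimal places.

Heun on (x_1,x_2): k1 = f(t_n, state_n); k2 = f(t_n + h, state_n + h·k1); state_{n+1} = state_n + (h/2)·(k1 + k2).
0.400000: (0.540000, -1.200000)
  k1 = (-1.200000, -1.425600)
  predictor → (0.384000, -1.385328)
  k2 = (-1.385328, -1.013760)
  → (0.371954, -1.358558)
0.530000: (0.371954, -1.358558)
  k1 = (-1.358558, -0.981958)
  predictor → (0.195341, -1.486213)
  k2 = (-1.486213, -0.515700)
  → (0.187044, -1.455906)
(x_1(0.66), x_2(0.66)) ≈ (0.1870, -1.4559)

0.1870, -1.4559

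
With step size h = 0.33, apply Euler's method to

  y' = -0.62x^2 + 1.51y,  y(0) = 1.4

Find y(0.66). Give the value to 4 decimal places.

Euler: y_{n+1} = y_n + h·f(x_n, y_n).
x=0.000000, y=1.400000: f=2.114000 → y ← 1.400000 + 0.33·2.114000 = 2.097620
x=0.330000, y=2.097620: f=3.099888 → y ← 2.097620 + 0.33·3.099888 = 3.120583
y(0.66) ≈ 3.1206

3.1206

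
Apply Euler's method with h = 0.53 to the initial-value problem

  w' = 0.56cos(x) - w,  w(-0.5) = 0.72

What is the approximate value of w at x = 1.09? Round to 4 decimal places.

Euler: w_{n+1} = w_n + h·f(x_n, w_n).
x=-0.500000, w=0.720000: f=-0.228554 → w ← 0.720000 + 0.53·(-0.228554) = 0.598867
x=0.030000, w=0.598867: f=-0.039118 → w ← 0.598867 + 0.53·(-0.039118) = 0.578134
x=0.560000, w=0.578134: f=-0.103671 → w ← 0.578134 + 0.53·(-0.103671) = 0.523188
w(1.09) ≈ 0.5232

0.5232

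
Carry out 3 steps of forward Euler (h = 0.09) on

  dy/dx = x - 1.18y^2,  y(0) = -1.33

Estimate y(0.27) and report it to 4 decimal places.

Euler: y_{n+1} = y_n + h·f(x_n, y_n).
x=0.000000, y=-1.330000: f=-2.087302 → y ← -1.330000 + 0.09·(-2.087302) = -1.517857
x=0.090000, y=-1.517857: f=-2.628591 → y ← -1.517857 + 0.09·(-2.628591) = -1.754430
x=0.180000, y=-1.754430: f=-3.452070 → y ← -1.754430 + 0.09·(-3.452070) = -2.065117
y(0.27) ≈ -2.0651

-2.0651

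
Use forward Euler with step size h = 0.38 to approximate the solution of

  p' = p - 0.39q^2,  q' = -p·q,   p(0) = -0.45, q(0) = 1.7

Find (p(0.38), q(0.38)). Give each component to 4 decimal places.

Euler on (p,q): p_{n+1} = p_n + h·p', q_{n+1} = q_n + h·q'.
0.000000: (-0.450000, 1.700000); f=(-1.577100, 0.765000) → (-1.049298, 1.990700)
(p(0.38), q(0.38)) ≈ (-1.0493, 1.9907)

-1.0493, 1.9907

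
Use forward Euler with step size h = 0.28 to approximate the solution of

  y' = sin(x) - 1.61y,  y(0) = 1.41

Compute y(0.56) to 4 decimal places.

Euler: y_{n+1} = y_n + h·f(x_n, y_n).
x=0.000000, y=1.410000: f=-2.270100 → y ← 1.410000 + 0.28·(-2.270100) = 0.774372
x=0.280000, y=0.774372: f=-0.970383 → y ← 0.774372 + 0.28·(-0.970383) = 0.502665
y(0.56) ≈ 0.5027

0.5027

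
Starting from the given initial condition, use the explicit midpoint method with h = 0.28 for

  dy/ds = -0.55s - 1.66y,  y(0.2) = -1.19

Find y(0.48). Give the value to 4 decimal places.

Midpoint: k1 = f(s_n, y_n); k2 = f(s_n + h/2, y_n + (h/2)·k1); y_{n+1} = y_n + h·k2.
s=0.200000, y=-1.190000:
  k1 = f(0.200000, -1.190000) = 1.865400
  k2 = f(0.340000, -0.928844) = 1.354881
  y ← -1.190000 + 0.28·1.354881 = -0.810633
y(0.48) ≈ -0.8106

-0.8106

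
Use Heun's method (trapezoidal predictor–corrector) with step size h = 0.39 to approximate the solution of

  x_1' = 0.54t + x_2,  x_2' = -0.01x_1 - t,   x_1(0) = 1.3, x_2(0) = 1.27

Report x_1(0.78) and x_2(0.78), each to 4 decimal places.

Heun on (x_1,x_2): k1 = f(t_n, state_n); k2 = f(t_n + h, state_n + h·k1); state_{n+1} = state_n + (h/2)·(k1 + k2).
0.000000: (1.300000, 1.270000)
  k1 = (1.270000, -0.013000)
  predictor → (1.795300, 1.264930)
  k2 = (1.475530, -0.407953)
  → (1.835378, 1.187914)
0.390000: (1.835378, 1.187914)
  k1 = (1.398514, -0.408354)
  predictor → (2.380799, 1.028656)
  k2 = (1.449856, -0.803808)
  → (2.390811, 0.951543)
(x_1(0.78), x_2(0.78)) ≈ (2.3908, 0.9515)

2.3908, 0.9515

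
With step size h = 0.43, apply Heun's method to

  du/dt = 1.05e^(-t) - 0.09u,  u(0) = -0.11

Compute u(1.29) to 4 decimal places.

Heun: k1 = f(t_n, u_n); k2 = f(t_n + h, u_n + h·k1); u_{n+1} = u_n + (h/2)·(k1 + k2).
t=0.000000, u=-0.110000:
  k1 = f(0.000000, -0.110000) = 1.059900
  k2 = f(0.430000, 0.345757) = 0.651916
  u ← -0.110000 + (0.43/2)·(1.059900 + 0.651916) = 0.258041
t=0.430000, u=0.258041:
  k1 = f(0.430000, 0.258041) = 0.659811
  k2 = f(0.860000, 0.541759) = 0.395562
  u ← 0.258041 + (0.43/2)·(0.659811 + 0.395562) = 0.484946
t=0.860000, u=0.484946:
  k1 = f(0.860000, 0.484946) = 0.400675
  k2 = f(1.290000, 0.657236) = 0.229883
  u ← 0.484946 + (0.43/2)·(0.400675 + 0.229883) = 0.620516
u(1.29) ≈ 0.6205

0.6205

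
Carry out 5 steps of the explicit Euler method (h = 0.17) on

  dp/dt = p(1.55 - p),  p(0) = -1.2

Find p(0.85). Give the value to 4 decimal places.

Euler: p_{n+1} = p_n + h·f(t_n, p_n).
t=0.000000, p=-1.200000: f=-3.300000 → p ← -1.200000 + 0.17·(-3.300000) = -1.761000
t=0.170000, p=-1.761000: f=-5.830671 → p ← -1.761000 + 0.17·(-5.830671) = -2.752214
t=0.340000, p=-2.752214: f=-11.840614 → p ← -2.752214 + 0.17·(-11.840614) = -4.765118
t=0.510000, p=-4.765118: f=-30.092288 → p ← -4.765118 + 0.17·(-30.092288) = -9.880807
t=0.680000, p=-9.880807: f=-112.945606 → p ← -9.880807 + 0.17·(-112.945606) = -29.081560
p(0.85) ≈ -29.0816

-29.0816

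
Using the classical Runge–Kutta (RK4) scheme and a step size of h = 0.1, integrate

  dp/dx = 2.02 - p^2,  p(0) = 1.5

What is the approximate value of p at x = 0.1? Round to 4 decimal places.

1.4801

RK4: k1 = f(x_n, p_n); k2 = f(x_n + h/2, p_n + (h/2)·k1); k3 = f(x_n + h/2, p_n + (h/2)·k2); k4 = f(x_n + h, p_n + h·k3); p_{n+1} = p_n + (h/6)·(k1 + 2k2 + 2k3 + k4).
x=0.000000, p=1.500000:
  k1 = f(0.000000, 1.500000) = -0.230000
  k2 = f(0.050000, 1.488500) = -0.195632
  k3 = f(0.050000, 1.490218) = -0.200751
  k4 = f(0.100000, 1.479925) = -0.170178
  p ← 1.500000 + (0.1/6)·(k1 + 2k2 + 2k3 + k4) = 1.480118
p(0.1) ≈ 1.4801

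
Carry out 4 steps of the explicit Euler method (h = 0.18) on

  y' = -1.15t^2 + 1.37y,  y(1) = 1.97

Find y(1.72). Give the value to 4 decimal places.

Euler: y_{n+1} = y_n + h·f(t_n, y_n).
t=1.000000, y=1.970000: f=1.548900 → y ← 1.970000 + 0.18·1.548900 = 2.248802
t=1.180000, y=2.248802: f=1.479599 → y ← 2.248802 + 0.18·1.479599 = 2.515130
t=1.360000, y=2.515130: f=1.318688 → y ← 2.515130 + 0.18·1.318688 = 2.752494
t=1.540000, y=2.752494: f=1.043576 → y ← 2.752494 + 0.18·1.043576 = 2.940337
y(1.72) ≈ 2.9403

2.9403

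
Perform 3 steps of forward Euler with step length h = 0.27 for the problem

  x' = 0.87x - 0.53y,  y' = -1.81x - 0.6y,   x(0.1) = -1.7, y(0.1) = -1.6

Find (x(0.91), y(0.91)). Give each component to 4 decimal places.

Euler on (x,y): x_{n+1} = x_n + h·x', y_{n+1} = y_n + h·y'.
0.100000: (-1.700000, -1.600000); f=(-0.631000, 4.037000) → (-1.870370, -0.510010)
0.370000: (-1.870370, -0.510010); f=(-1.356917, 3.691376) → (-2.236737, 0.486661)
0.640000: (-2.236737, 0.486661); f=(-2.203892, 3.756498) → (-2.831788, 1.500916)
(x(0.91), y(0.91)) ≈ (-2.8318, 1.5009)

-2.8318, 1.5009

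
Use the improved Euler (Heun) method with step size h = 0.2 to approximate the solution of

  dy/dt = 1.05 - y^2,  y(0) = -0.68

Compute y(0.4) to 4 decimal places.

Heun: k1 = f(t_n, y_n); k2 = f(t_n + h, y_n + h·k1); y_{n+1} = y_n + (h/2)·(k1 + k2).
t=0.000000, y=-0.680000:
  k1 = f(0.000000, -0.680000) = 0.587600
  k2 = f(0.200000, -0.562480) = 0.733616
  y ← -0.680000 + (0.2/2)·(0.587600 + 0.733616) = -0.547878
t=0.200000, y=-0.547878:
  k1 = f(0.200000, -0.547878) = 0.749829
  k2 = f(0.400000, -0.397913) = 0.891666
  y ← -0.547878 + (0.2/2)·(0.749829 + 0.891666) = -0.383729
y(0.4) ≈ -0.3837

-0.3837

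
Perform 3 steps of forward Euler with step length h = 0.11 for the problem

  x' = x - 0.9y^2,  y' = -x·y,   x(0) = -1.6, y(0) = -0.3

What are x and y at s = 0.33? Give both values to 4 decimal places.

-2.2305, -0.5146

Euler on (x,y): x_{n+1} = x_n + h·x', y_{n+1} = y_n + h·y'.
0.000000: (-1.600000, -0.300000); f=(-1.681000, -0.480000) → (-1.784910, -0.352800)
0.110000: (-1.784910, -0.352800); f=(-1.896931, -0.629716) → (-1.993572, -0.422069)
0.220000: (-1.993572, -0.422069); f=(-2.153900, -0.841425) → (-2.230501, -0.514626)
(x(0.33), y(0.33)) ≈ (-2.2305, -0.5146)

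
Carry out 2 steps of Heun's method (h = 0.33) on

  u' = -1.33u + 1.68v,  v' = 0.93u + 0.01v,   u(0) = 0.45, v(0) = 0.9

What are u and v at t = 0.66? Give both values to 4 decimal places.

Heun on (u,v): k1 = f(t_n, state_n); k2 = f(t_n + h, state_n + h·k1); state_{n+1} = state_n + (h/2)·(k1 + k2).
0.000000: (0.450000, 0.900000)
  k1 = (0.913500, 0.427500)
  predictor → (0.751455, 1.041075)
  k2 = (0.749571, 0.709264)
  → (0.724407, 1.087566)
0.330000: (0.724407, 1.087566)
  k1 = (0.863650, 0.684574)
  predictor → (1.009411, 1.313475)
  k2 = (0.864122, 0.951887)
  → (1.009489, 1.357582)
(u(0.66), v(0.66)) ≈ (1.0095, 1.3576)

1.0095, 1.3576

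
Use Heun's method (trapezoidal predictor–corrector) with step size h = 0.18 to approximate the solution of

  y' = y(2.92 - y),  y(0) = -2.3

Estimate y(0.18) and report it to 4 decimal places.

-6.3440

Heun: k1 = f(t_n, y_n); k2 = f(t_n + h, y_n + h·k1); y_{n+1} = y_n + (h/2)·(k1 + k2).
t=0.000000, y=-2.300000:
  k1 = f(0.000000, -2.300000) = -12.006000
  k2 = f(0.180000, -4.461080) = -32.927588
  y ← -2.300000 + (0.18/2)·(-12.006000 + (-32.927588)) = -6.344023
y(0.18) ≈ -6.3440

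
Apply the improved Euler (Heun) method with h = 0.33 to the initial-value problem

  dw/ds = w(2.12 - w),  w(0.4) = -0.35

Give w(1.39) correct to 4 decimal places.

Heun: k1 = f(s_n, w_n); k2 = f(s_n + h, w_n + h·k1); w_{n+1} = w_n + (h/2)·(k1 + k2).
s=0.400000, w=-0.350000:
  k1 = f(0.400000, -0.350000) = -0.864500
  k2 = f(0.730000, -0.635285) = -1.750391
  w ← -0.350000 + (0.33/2)·(-0.864500 + (-1.750391)) = -0.781457
s=0.730000, w=-0.781457:
  k1 = f(0.730000, -0.781457) = -2.267364
  k2 = f(1.060000, -1.529687) = -5.582880
  w ← -0.781457 + (0.33/2)·(-2.267364 + (-5.582880)) = -2.076747
s=1.060000, w=-2.076747:
  k1 = f(1.060000, -2.076747) = -8.715584
  k2 = f(1.390000, -4.952890) = -35.031245
  w ← -2.076747 + (0.33/2)·(-8.715584 + (-35.031245)) = -9.294974
w(1.39) ≈ -9.2950

-9.2950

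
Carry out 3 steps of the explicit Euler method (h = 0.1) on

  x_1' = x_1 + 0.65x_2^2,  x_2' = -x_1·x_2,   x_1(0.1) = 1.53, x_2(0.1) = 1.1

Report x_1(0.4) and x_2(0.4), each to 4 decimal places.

2.2320, 0.6145

Euler on (x_1,x_2): x_1_{n+1} = x_1_n + h·x_1', x_2_{n+1} = x_2_n + h·x_2'.
0.100000: (1.530000, 1.100000); f=(2.316500, -1.683000) → (1.761650, 0.931700)
0.200000: (1.761650, 0.931700); f=(2.325892, -1.641329) → (1.994239, 0.767567)
0.300000: (1.994239, 0.767567); f=(2.377193, -1.530712) → (2.231958, 0.614496)
(x_1(0.4), x_2(0.4)) ≈ (2.2320, 0.6145)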